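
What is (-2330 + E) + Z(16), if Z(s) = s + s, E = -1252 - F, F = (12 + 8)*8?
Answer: -3710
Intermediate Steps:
F = 160 (F = 20*8 = 160)
E = -1412 (E = -1252 - 1*160 = -1252 - 160 = -1412)
Z(s) = 2*s
(-2330 + E) + Z(16) = (-2330 - 1412) + 2*16 = -3742 + 32 = -3710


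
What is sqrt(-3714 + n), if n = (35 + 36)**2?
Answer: sqrt(1327) ≈ 36.428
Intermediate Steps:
n = 5041 (n = 71**2 = 5041)
sqrt(-3714 + n) = sqrt(-3714 + 5041) = sqrt(1327)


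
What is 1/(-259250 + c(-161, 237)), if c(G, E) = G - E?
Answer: -1/259648 ≈ -3.8514e-6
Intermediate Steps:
1/(-259250 + c(-161, 237)) = 1/(-259250 + (-161 - 1*237)) = 1/(-259250 + (-161 - 237)) = 1/(-259250 - 398) = 1/(-259648) = -1/259648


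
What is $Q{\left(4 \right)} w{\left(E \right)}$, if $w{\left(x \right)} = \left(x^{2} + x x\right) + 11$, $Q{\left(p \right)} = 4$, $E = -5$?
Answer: $244$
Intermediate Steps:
$w{\left(x \right)} = 11 + 2 x^{2}$ ($w{\left(x \right)} = \left(x^{2} + x^{2}\right) + 11 = 2 x^{2} + 11 = 11 + 2 x^{2}$)
$Q{\left(4 \right)} w{\left(E \right)} = 4 \left(11 + 2 \left(-5\right)^{2}\right) = 4 \left(11 + 2 \cdot 25\right) = 4 \left(11 + 50\right) = 4 \cdot 61 = 244$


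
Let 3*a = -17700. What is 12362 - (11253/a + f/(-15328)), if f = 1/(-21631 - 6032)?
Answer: 7732724341595173/625427234400 ≈ 12364.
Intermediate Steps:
a = -5900 (a = (⅓)*(-17700) = -5900)
f = -1/27663 (f = 1/(-27663) = -1/27663 ≈ -3.6149e-5)
12362 - (11253/a + f/(-15328)) = 12362 - (11253/(-5900) - 1/27663/(-15328)) = 12362 - (11253*(-1/5900) - 1/27663*(-1/15328)) = 12362 - (-11253/5900 + 1/424018464) = 12362 - 1*(-1192869942373/625427234400) = 12362 + 1192869942373/625427234400 = 7732724341595173/625427234400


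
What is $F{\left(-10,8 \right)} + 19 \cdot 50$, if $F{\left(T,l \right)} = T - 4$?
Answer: $936$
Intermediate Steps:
$F{\left(T,l \right)} = -4 + T$
$F{\left(-10,8 \right)} + 19 \cdot 50 = \left(-4 - 10\right) + 19 \cdot 50 = -14 + 950 = 936$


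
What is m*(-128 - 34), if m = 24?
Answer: -3888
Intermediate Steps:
m*(-128 - 34) = 24*(-128 - 34) = 24*(-162) = -3888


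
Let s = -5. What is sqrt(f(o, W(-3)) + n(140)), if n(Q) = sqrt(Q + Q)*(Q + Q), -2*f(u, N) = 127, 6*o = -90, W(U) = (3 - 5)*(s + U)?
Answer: sqrt(-254 + 2240*sqrt(70))/2 ≈ 67.984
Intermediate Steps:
W(U) = 10 - 2*U (W(U) = (3 - 5)*(-5 + U) = -2*(-5 + U) = 10 - 2*U)
o = -15 (o = (1/6)*(-90) = -15)
f(u, N) = -127/2 (f(u, N) = -1/2*127 = -127/2)
n(Q) = 2*sqrt(2)*Q**(3/2) (n(Q) = sqrt(2*Q)*(2*Q) = (sqrt(2)*sqrt(Q))*(2*Q) = 2*sqrt(2)*Q**(3/2))
sqrt(f(o, W(-3)) + n(140)) = sqrt(-127/2 + 2*sqrt(2)*140**(3/2)) = sqrt(-127/2 + 2*sqrt(2)*(280*sqrt(35))) = sqrt(-127/2 + 560*sqrt(70))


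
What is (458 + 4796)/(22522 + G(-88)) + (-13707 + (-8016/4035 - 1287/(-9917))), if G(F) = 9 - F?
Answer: -4135898580785706/301700477935 ≈ -13709.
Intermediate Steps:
(458 + 4796)/(22522 + G(-88)) + (-13707 + (-8016/4035 - 1287/(-9917))) = (458 + 4796)/(22522 + (9 - 1*(-88))) + (-13707 + (-8016/4035 - 1287/(-9917))) = 5254/(22522 + (9 + 88)) + (-13707 + (-8016*1/4035 - 1287*(-1/9917))) = 5254/(22522 + 97) + (-13707 + (-2672/1345 + 1287/9917)) = 5254/22619 + (-13707 - 24767209/13338365) = 5254*(1/22619) - 182853736264/13338365 = 5254/22619 - 182853736264/13338365 = -4135898580785706/301700477935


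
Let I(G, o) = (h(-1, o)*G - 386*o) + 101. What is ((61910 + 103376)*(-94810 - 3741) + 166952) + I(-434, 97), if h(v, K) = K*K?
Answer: -16293054481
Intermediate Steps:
h(v, K) = K²
I(G, o) = 101 - 386*o + G*o² (I(G, o) = (o²*G - 386*o) + 101 = (G*o² - 386*o) + 101 = (-386*o + G*o²) + 101 = 101 - 386*o + G*o²)
((61910 + 103376)*(-94810 - 3741) + 166952) + I(-434, 97) = ((61910 + 103376)*(-94810 - 3741) + 166952) + (101 - 386*97 - 434*97²) = (165286*(-98551) + 166952) + (101 - 37442 - 434*9409) = (-16289100586 + 166952) + (101 - 37442 - 4083506) = -16288933634 - 4120847 = -16293054481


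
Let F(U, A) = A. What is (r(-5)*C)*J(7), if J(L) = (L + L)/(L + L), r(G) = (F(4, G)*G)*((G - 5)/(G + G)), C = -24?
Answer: -600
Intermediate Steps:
r(G) = G*(-5 + G)/2 (r(G) = (G*G)*((G - 5)/(G + G)) = G**2*((-5 + G)/((2*G))) = G**2*((-5 + G)*(1/(2*G))) = G**2*((-5 + G)/(2*G)) = G*(-5 + G)/2)
J(L) = 1 (J(L) = (2*L)/((2*L)) = (2*L)*(1/(2*L)) = 1)
(r(-5)*C)*J(7) = (((1/2)*(-5)*(-5 - 5))*(-24))*1 = (((1/2)*(-5)*(-10))*(-24))*1 = (25*(-24))*1 = -600*1 = -600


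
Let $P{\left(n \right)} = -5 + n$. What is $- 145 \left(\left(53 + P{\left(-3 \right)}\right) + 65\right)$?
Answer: $-15950$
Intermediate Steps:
$- 145 \left(\left(53 + P{\left(-3 \right)}\right) + 65\right) = - 145 \left(\left(53 - 8\right) + 65\right) = - 145 \left(45 + 65\right) = \left(-145\right) 110 = -15950$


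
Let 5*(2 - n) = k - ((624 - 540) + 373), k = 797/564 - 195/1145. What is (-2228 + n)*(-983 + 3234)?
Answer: -620664855751/129156 ≈ -4.8055e+6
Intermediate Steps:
k = 160517/129156 (k = 797*(1/564) - 195*1/1145 = 797/564 - 39/229 = 160517/129156 ≈ 1.2428)
n = 12031067/129156 (n = 2 - (160517/129156 - ((624 - 540) + 373))/5 = 2 - (160517/129156 - (84 + 373))/5 = 2 - (160517/129156 - 1*457)/5 = 2 - (160517/129156 - 457)/5 = 2 - 1/5*(-58863775/129156) = 2 + 11772755/129156 = 12031067/129156 ≈ 93.151)
(-2228 + n)*(-983 + 3234) = (-2228 + 12031067/129156)*(-983 + 3234) = -275728501/129156*2251 = -620664855751/129156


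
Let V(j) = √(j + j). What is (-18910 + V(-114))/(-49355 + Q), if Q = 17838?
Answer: 18910/31517 - 2*I*√57/31517 ≈ 0.59999 - 0.0004791*I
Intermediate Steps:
V(j) = √2*√j (V(j) = √(2*j) = √2*√j)
(-18910 + V(-114))/(-49355 + Q) = (-18910 + √2*√(-114))/(-49355 + 17838) = (-18910 + √2*(I*√114))/(-31517) = (-18910 + 2*I*√57)*(-1/31517) = 18910/31517 - 2*I*√57/31517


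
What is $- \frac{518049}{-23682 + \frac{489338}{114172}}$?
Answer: $\frac{29573345214}{1351665983} \approx 21.879$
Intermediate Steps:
$- \frac{518049}{-23682 + \frac{489338}{114172}} = - \frac{518049}{-23682 + 489338 \cdot \frac{1}{114172}} = - \frac{518049}{-23682 + \frac{244669}{57086}} = - \frac{518049}{- \frac{1351665983}{57086}} = \left(-518049\right) \left(- \frac{57086}{1351665983}\right) = \frac{29573345214}{1351665983}$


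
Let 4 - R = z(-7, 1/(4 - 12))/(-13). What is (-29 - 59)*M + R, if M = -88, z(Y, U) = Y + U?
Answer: 805735/104 ≈ 7747.5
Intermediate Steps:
z(Y, U) = U + Y
R = 359/104 (R = 4 - (1/(4 - 12) - 7)/(-13) = 4 - (1/(-8) - 7)*(-1)/13 = 4 - (-1/8 - 7)*(-1)/13 = 4 - (-57)*(-1)/(8*13) = 4 - 1*57/104 = 4 - 57/104 = 359/104 ≈ 3.4519)
(-29 - 59)*M + R = (-29 - 59)*(-88) + 359/104 = -88*(-88) + 359/104 = 7744 + 359/104 = 805735/104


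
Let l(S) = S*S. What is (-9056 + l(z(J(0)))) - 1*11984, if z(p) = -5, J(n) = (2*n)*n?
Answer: -21015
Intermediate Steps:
J(n) = 2*n**2
l(S) = S**2
(-9056 + l(z(J(0)))) - 1*11984 = (-9056 + (-5)**2) - 1*11984 = (-9056 + 25) - 11984 = -9031 - 11984 = -21015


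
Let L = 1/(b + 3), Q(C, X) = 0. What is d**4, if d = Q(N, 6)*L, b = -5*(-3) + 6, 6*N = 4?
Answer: 0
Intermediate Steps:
N = 2/3 (N = (1/6)*4 = 2/3 ≈ 0.66667)
b = 21 (b = 15 + 6 = 21)
L = 1/24 (L = 1/(21 + 3) = 1/24 ≈ 0.041667)
d = 0 (d = 0*(1/24) = 0)
d**4 = 0**4 = 0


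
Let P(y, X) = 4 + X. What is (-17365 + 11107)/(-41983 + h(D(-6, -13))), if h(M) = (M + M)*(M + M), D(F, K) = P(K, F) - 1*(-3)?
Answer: 298/1999 ≈ 0.14907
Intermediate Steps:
D(F, K) = 7 + F (D(F, K) = (4 + F) - 1*(-3) = (4 + F) + 3 = 7 + F)
h(M) = 4*M**2 (h(M) = (2*M)*(2*M) = 4*M**2)
(-17365 + 11107)/(-41983 + h(D(-6, -13))) = (-17365 + 11107)/(-41983 + 4*(7 - 6)**2) = -6258/(-41983 + 4*1**2) = -6258/(-41983 + 4*1) = -6258/(-41983 + 4) = -6258/(-41979) = -6258*(-1/41979) = 298/1999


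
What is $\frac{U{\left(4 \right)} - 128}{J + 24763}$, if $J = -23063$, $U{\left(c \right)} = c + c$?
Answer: $- \frac{6}{85} \approx -0.070588$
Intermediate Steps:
$U{\left(c \right)} = 2 c$
$\frac{U{\left(4 \right)} - 128}{J + 24763} = \frac{2 \cdot 4 - 128}{-23063 + 24763} = \frac{8 - 128}{1700} = \left(-120\right) \frac{1}{1700} = - \frac{6}{85}$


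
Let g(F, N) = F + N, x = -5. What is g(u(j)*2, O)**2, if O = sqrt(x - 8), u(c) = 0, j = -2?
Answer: -13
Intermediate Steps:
O = I*sqrt(13) (O = sqrt(-5 - 8) = sqrt(-13) = I*sqrt(13) ≈ 3.6056*I)
g(u(j)*2, O)**2 = (0*2 + I*sqrt(13))**2 = (0 + I*sqrt(13))**2 = (I*sqrt(13))**2 = -13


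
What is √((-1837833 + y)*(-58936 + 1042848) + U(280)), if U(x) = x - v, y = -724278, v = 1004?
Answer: 2*I*√630222939739 ≈ 1.5877e+6*I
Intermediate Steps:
U(x) = -1004 + x (U(x) = x - 1*1004 = x - 1004 = -1004 + x)
√((-1837833 + y)*(-58936 + 1042848) + U(280)) = √((-1837833 - 724278)*(-58936 + 1042848) + (-1004 + 280)) = √(-2562111*983912 - 724) = √(-2520891758232 - 724) = √(-2520891758956) = 2*I*√630222939739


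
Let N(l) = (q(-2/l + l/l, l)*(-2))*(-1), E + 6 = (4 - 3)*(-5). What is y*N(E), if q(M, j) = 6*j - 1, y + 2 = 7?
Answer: -670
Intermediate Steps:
y = 5 (y = -2 + 7 = 5)
E = -11 (E = -6 + (4 - 3)*(-5) = -6 + 1*(-5) = -6 - 5 = -11)
q(M, j) = -1 + 6*j
N(l) = -2 + 12*l (N(l) = ((-1 + 6*l)*(-2))*(-1) = (2 - 12*l)*(-1) = -2 + 12*l)
y*N(E) = 5*(-2 + 12*(-11)) = 5*(-2 - 132) = 5*(-134) = -670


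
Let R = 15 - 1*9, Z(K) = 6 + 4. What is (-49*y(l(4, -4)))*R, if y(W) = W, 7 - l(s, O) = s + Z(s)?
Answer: 2058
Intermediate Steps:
Z(K) = 10
l(s, O) = -3 - s (l(s, O) = 7 - (s + 10) = 7 - (10 + s) = 7 + (-10 - s) = -3 - s)
R = 6 (R = 15 - 9 = 6)
(-49*y(l(4, -4)))*R = -49*(-3 - 1*4)*6 = -49*(-3 - 4)*6 = -49*(-7)*6 = 343*6 = 2058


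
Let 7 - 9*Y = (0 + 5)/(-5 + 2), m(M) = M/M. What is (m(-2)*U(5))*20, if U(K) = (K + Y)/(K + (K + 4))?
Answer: 230/27 ≈ 8.5185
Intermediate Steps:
m(M) = 1
Y = 26/27 (Y = 7/9 - (0 + 5)/(9*(-5 + 2)) = 7/9 - 5/(9*(-3)) = 7/9 - 5*(-1)/(9*3) = 7/9 - ⅑*(-5/3) = 7/9 + 5/27 = 26/27 ≈ 0.96296)
U(K) = (26/27 + K)/(4 + 2*K) (U(K) = (K + 26/27)/(K + (K + 4)) = (26/27 + K)/(K + (4 + K)) = (26/27 + K)/(4 + 2*K))
(m(-2)*U(5))*20 = (1*((26 + 27*5)/(54*(2 + 5))))*20 = (1*((1/54)*(26 + 135)/7))*20 = (1*((1/54)*(⅐)*161))*20 = (1*(23/54))*20 = (23/54)*20 = 230/27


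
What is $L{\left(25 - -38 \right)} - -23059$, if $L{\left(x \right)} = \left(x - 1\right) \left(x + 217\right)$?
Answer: $40419$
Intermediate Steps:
$L{\left(x \right)} = \left(-1 + x\right) \left(217 + x\right)$
$L{\left(25 - -38 \right)} - -23059 = \left(-217 + \left(25 - -38\right)^{2} + 216 \left(25 - -38\right)\right) - -23059 = \left(-217 + \left(25 + 38\right)^{2} + 216 \left(25 + 38\right)\right) + 23059 = \left(-217 + 63^{2} + 216 \cdot 63\right) + 23059 = \left(-217 + 3969 + 13608\right) + 23059 = 17360 + 23059 = 40419$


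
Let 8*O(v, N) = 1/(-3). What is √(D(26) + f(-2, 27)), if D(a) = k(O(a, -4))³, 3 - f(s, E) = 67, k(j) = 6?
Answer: 2*√38 ≈ 12.329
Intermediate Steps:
O(v, N) = -1/24 (O(v, N) = (1/(-3))/8 = (1*(-⅓))/8 = (⅛)*(-⅓) = -1/24)
f(s, E) = -64 (f(s, E) = 3 - 1*67 = 3 - 67 = -64)
D(a) = 216 (D(a) = 6³ = 216)
√(D(26) + f(-2, 27)) = √(216 - 64) = √152 = 2*√38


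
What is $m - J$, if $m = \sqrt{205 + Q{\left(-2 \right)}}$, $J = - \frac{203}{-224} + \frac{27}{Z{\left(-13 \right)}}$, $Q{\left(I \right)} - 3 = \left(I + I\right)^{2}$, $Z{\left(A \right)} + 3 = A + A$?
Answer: $\frac{23}{928} + 4 \sqrt{14} \approx 14.991$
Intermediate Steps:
$Z{\left(A \right)} = -3 + 2 A$ ($Z{\left(A \right)} = -3 + \left(A + A\right) = -3 + 2 A$)
$Q{\left(I \right)} = 3 + 4 I^{2}$ ($Q{\left(I \right)} = 3 + \left(I + I\right)^{2} = 3 + \left(2 I\right)^{2} = 3 + 4 I^{2}$)
$J = - \frac{23}{928}$ ($J = - \frac{203}{-224} + \frac{27}{-3 + 2 \left(-13\right)} = \left(-203\right) \left(- \frac{1}{224}\right) + \frac{27}{-3 - 26} = \frac{29}{32} + \frac{27}{-29} = \frac{29}{32} + 27 \left(- \frac{1}{29}\right) = \frac{29}{32} - \frac{27}{29} = - \frac{23}{928} \approx -0.024784$)
$m = 4 \sqrt{14}$ ($m = \sqrt{205 + \left(3 + 4 \left(-2\right)^{2}\right)} = \sqrt{205 + \left(3 + 4 \cdot 4\right)} = \sqrt{205 + \left(3 + 16\right)} = \sqrt{205 + 19} = \sqrt{224} = 4 \sqrt{14} \approx 14.967$)
$m - J = 4 \sqrt{14} - - \frac{23}{928} = 4 \sqrt{14} + \frac{23}{928} = \frac{23}{928} + 4 \sqrt{14}$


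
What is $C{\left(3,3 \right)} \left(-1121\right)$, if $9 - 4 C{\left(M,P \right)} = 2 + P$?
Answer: $-1121$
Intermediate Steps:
$C{\left(M,P \right)} = \frac{7}{4} - \frac{P}{4}$ ($C{\left(M,P \right)} = \frac{9}{4} - \frac{2 + P}{4} = \frac{9}{4} - \left(\frac{1}{2} + \frac{P}{4}\right) = \frac{7}{4} - \frac{P}{4}$)
$C{\left(3,3 \right)} \left(-1121\right) = \left(\frac{7}{4} - \frac{3}{4}\right) \left(-1121\right) = 1 \left(-1121\right) = -1121$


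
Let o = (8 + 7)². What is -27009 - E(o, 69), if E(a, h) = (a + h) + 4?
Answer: -27307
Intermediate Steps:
o = 225 (o = 15² = 225)
E(a, h) = 4 + a + h
-27009 - E(o, 69) = -27009 - (4 + 225 + 69) = -27009 - 1*298 = -27009 - 298 = -27307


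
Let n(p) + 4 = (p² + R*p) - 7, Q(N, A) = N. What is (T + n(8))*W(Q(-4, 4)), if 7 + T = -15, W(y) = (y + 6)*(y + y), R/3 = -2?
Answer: 272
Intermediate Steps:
R = -6 (R = 3*(-2) = -6)
n(p) = -11 + p² - 6*p (n(p) = -4 + ((p² - 6*p) - 7) = -4 + (-7 + p² - 6*p) = -11 + p² - 6*p)
W(y) = 2*y*(6 + y) (W(y) = (6 + y)*(2*y) = 2*y*(6 + y))
T = -22 (T = -7 - 15 = -22)
(T + n(8))*W(Q(-4, 4)) = (-22 + (-11 + 8² - 6*8))*(2*(-4)*(6 - 4)) = (-22 + (-11 + 64 - 48))*(2*(-4)*2) = (-22 + 5)*(-16) = -17*(-16) = 272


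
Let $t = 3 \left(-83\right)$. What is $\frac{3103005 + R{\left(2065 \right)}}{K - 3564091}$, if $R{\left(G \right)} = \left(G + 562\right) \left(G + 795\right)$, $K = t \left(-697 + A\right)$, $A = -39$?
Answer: $- \frac{10616225}{3380827} \approx -3.1401$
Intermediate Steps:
$t = -249$
$K = 183264$ ($K = - 249 \left(-697 - 39\right) = \left(-249\right) \left(-736\right) = 183264$)
$R{\left(G \right)} = \left(562 + G\right) \left(795 + G\right)$
$\frac{3103005 + R{\left(2065 \right)}}{K - 3564091} = \frac{3103005 + \left(446790 + 2065^{2} + 1357 \cdot 2065\right)}{183264 - 3564091} = \frac{3103005 + \left(446790 + 4264225 + 2802205\right)}{-3380827} = \left(3103005 + 7513220\right) \left(- \frac{1}{3380827}\right) = 10616225 \left(- \frac{1}{3380827}\right) = - \frac{10616225}{3380827}$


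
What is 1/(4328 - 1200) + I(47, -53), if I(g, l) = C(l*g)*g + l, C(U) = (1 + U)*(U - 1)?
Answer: 912245875497/3128 ≈ 2.9164e+8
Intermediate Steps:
C(U) = (1 + U)*(-1 + U)
I(g, l) = l + g*(-1 + g²*l²) (I(g, l) = (-1 + (l*g)²)*g + l = (-1 + (g*l)²)*g + l = (-1 + g²*l²)*g + l = g*(-1 + g²*l²) + l = l + g*(-1 + g²*l²))
1/(4328 - 1200) + I(47, -53) = 1/(4328 - 1200) + (-53 - 1*47 + 47³*(-53)²) = 1/3128 + (-53 - 47 + 103823*2809) = 1/3128 + (-53 - 47 + 291638807) = 1/3128 + 291638707 = 912245875497/3128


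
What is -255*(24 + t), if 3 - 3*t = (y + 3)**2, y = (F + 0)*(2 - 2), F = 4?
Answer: -5610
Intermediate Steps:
y = 0 (y = (4 + 0)*(2 - 2) = 4*0 = 0)
t = -2 (t = 1 - (0 + 3)**2/3 = 1 - 1/3*3**2 = 1 - 1/3*9 = 1 - 3 = -2)
-255*(24 + t) = -255*(24 - 2) = -255*22 = -5610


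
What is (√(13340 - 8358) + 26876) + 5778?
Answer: 32654 + √4982 ≈ 32725.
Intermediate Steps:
(√(13340 - 8358) + 26876) + 5778 = (√4982 + 26876) + 5778 = (26876 + √4982) + 5778 = 32654 + √4982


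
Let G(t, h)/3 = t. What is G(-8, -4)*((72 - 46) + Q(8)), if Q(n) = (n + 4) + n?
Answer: -1104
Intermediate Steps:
G(t, h) = 3*t
Q(n) = 4 + 2*n (Q(n) = (4 + n) + n = 4 + 2*n)
G(-8, -4)*((72 - 46) + Q(8)) = (3*(-8))*((72 - 46) + (4 + 2*8)) = -24*(26 + (4 + 16)) = -24*(26 + 20) = -24*46 = -1104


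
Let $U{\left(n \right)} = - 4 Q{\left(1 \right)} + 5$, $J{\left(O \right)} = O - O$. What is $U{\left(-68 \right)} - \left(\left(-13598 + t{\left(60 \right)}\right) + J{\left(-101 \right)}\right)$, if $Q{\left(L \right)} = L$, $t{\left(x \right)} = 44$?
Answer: $13555$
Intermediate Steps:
$J{\left(O \right)} = 0$
$U{\left(n \right)} = 1$ ($U{\left(n \right)} = \left(-4\right) 1 + 5 = -4 + 5 = 1$)
$U{\left(-68 \right)} - \left(\left(-13598 + t{\left(60 \right)}\right) + J{\left(-101 \right)}\right) = 1 - \left(\left(-13598 + 44\right) + 0\right) = 1 - \left(-13554 + 0\right) = 1 - -13554 = 1 + 13554 = 13555$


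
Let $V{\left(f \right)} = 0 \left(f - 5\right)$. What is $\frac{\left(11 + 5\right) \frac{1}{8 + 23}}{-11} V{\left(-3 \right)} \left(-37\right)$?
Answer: $0$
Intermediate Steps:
$V{\left(f \right)} = 0$ ($V{\left(f \right)} = 0 \left(-5 + f\right) = 0$)
$\frac{\left(11 + 5\right) \frac{1}{8 + 23}}{-11} V{\left(-3 \right)} \left(-37\right) = \frac{\left(11 + 5\right) \frac{1}{8 + 23}}{-11} \cdot 0 \left(-37\right) = \frac{16}{31} \left(- \frac{1}{11}\right) 0 \left(-37\right) = \left(- \frac{16}{341}\right) 0 \left(-37\right) = 0 \left(-37\right) = 0$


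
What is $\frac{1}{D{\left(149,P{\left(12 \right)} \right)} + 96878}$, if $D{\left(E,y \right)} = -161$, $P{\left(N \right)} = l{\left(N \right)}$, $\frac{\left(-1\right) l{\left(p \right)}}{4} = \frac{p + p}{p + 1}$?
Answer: $\frac{1}{96717} \approx 1.0339 \cdot 10^{-5}$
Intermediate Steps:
$l{\left(p \right)} = - \frac{8 p}{1 + p}$ ($l{\left(p \right)} = - 4 \frac{p + p}{p + 1} = - 4 \frac{2 p}{1 + p} = - \frac{8 p}{1 + p}$)
$P{\left(N \right)} = - \frac{8 N}{1 + N}$
$\frac{1}{D{\left(149,P{\left(12 \right)} \right)} + 96878} = \frac{1}{-161 + 96878} = \frac{1}{96717}$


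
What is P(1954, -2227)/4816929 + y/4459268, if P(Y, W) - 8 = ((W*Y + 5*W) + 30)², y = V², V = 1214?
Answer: 21218122490694389530/5369994336993 ≈ 3.9512e+6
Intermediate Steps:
y = 1473796 (y = 1214² = 1473796)
P(Y, W) = 8 + (30 + 5*W + W*Y)² (P(Y, W) = 8 + ((W*Y + 5*W) + 30)² = 8 + ((5*W + W*Y) + 30)² = 8 + (30 + 5*W + W*Y)²)
P(1954, -2227)/4816929 + y/4459268 = (8 + (30 + 5*(-2227) - 2227*1954)²)/4816929 + 1473796/4459268 = (8 + (30 - 11135 - 4351558)²)*(1/4816929) + 1473796*(1/4459268) = (8 + (-4362663)²)*(1/4816929) + 368449/1114817 = (8 + 19032828451569)*(1/4816929) + 368449/1114817 = 19032828451577*(1/4816929) + 368449/1114817 = 19032828451577/4816929 + 368449/1114817 = 21218122490694389530/5369994336993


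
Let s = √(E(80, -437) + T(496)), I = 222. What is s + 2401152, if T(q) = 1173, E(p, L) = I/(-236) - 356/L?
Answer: 2401152 + √3118733286154/51566 ≈ 2.4012e+6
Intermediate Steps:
E(p, L) = -111/118 - 356/L (E(p, L) = 222/(-236) - 356/L = 222*(-1/236) - 356/L = -111/118 - 356/L)
s = √3118733286154/51566 (s = √((-111/118 - 356/(-437)) + 1173) = √((-111/118 - 356*(-1/437)) + 1173) = √((-111/118 + 356/437) + 1173) = √(-6499/51566 + 1173) = √(60480419/51566) = √3118733286154/51566 ≈ 34.247)
s + 2401152 = √3118733286154/51566 + 2401152 = 2401152 + √3118733286154/51566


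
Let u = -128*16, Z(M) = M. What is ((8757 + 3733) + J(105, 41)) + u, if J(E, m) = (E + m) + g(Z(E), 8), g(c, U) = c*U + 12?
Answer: 11440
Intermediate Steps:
u = -2048
g(c, U) = 12 + U*c (g(c, U) = U*c + 12 = 12 + U*c)
J(E, m) = 12 + m + 9*E (J(E, m) = (E + m) + (12 + 8*E) = 12 + m + 9*E)
((8757 + 3733) + J(105, 41)) + u = ((8757 + 3733) + (12 + 41 + 9*105)) - 2048 = (12490 + (12 + 41 + 945)) - 2048 = (12490 + 998) - 2048 = 13488 - 2048 = 11440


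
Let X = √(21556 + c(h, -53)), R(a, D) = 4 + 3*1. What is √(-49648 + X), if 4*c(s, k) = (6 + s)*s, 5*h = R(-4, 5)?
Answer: √(-4964800 + 10*√2155859)/10 ≈ 222.49*I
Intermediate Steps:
R(a, D) = 7 (R(a, D) = 4 + 3 = 7)
h = 7/5 (h = (⅕)*7 = 7/5 ≈ 1.4000)
c(s, k) = s*(6 + s)/4 (c(s, k) = ((6 + s)*s)/4 = (s*(6 + s))/4 = s*(6 + s)/4)
X = √2155859/10 (X = √(21556 + (¼)*(7/5)*(6 + 7/5)) = √(21556 + (¼)*(7/5)*(37/5)) = √(21556 + 259/100) = √(2155859/100) = √2155859/10 ≈ 146.83)
√(-49648 + X) = √(-49648 + √2155859/10)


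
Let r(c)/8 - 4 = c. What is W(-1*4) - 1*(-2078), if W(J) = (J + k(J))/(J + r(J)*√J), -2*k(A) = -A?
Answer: 0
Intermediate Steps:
k(A) = A/2 (k(A) = -(-1)*A/2 = A/2)
r(c) = 32 + 8*c
W(J) = 3*J/(2*(J + √J*(32 + 8*J))) (W(J) = (J + J/2)/(J + (32 + 8*J)*√J) = (3*J/2)/(J + √J*(32 + 8*J)) = 3*J/(2*(J + √J*(32 + 8*J))))
W(-1*4) - 1*(-2078) = 3*(-1*4)/(2*(-1*4 + 8*√(-1*4)*(4 - 1*4))) - 1*(-2078) = (3/2)*(-4)/(-4 + 8*√(-4)*(4 - 4)) + 2078 = (3/2)*(-4)/(-4 + 8*(2*I)*0) + 2078 = (3/2)*(-4)/(-4 + 0) + 2078 = (3/2)*(-4)/(-4) + 2078 = (3/2)*(-4)*(-¼) + 2078 = 3/2 + 2078 = 4159/2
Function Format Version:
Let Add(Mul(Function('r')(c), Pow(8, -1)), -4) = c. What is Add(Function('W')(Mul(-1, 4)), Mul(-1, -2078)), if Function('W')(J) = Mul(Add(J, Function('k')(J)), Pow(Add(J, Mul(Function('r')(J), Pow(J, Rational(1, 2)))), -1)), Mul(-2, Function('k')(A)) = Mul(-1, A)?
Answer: 0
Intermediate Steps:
Function('k')(A) = Mul(Rational(1, 2), A) (Function('k')(A) = Mul(Rational(-1, 2), Mul(-1, A)) = Mul(Rational(1, 2), A))
Function('r')(c) = Add(32, Mul(8, c))
Function('W')(J) = Mul(Rational(3, 2), J, Pow(Add(J, Mul(Pow(J, Rational(1, 2)), Add(32, Mul(8, J)))), -1)) (Function('W')(J) = Mul(Add(J, Mul(Rational(1, 2), J)), Pow(Add(J, Mul(Add(32, Mul(8, J)), Pow(J, Rational(1, 2)))), -1)) = Mul(Mul(Rational(3, 2), J), Pow(Add(J, Mul(Pow(J, Rational(1, 2)), Add(32, Mul(8, J)))), -1)) = Mul(Rational(3, 2), J, Pow(Add(J, Mul(Pow(J, Rational(1, 2)), Add(32, Mul(8, J)))), -1)))
Add(Function('W')(Mul(-1, 4)), Mul(-1, -2078)) = Add(Mul(Rational(3, 2), Mul(-1, 4), Pow(Add(Mul(-1, 4), Mul(8, Pow(Mul(-1, 4), Rational(1, 2)), Add(4, Mul(-1, 4)))), -1)), Mul(-1, -2078)) = Add(Mul(Rational(3, 2), -4, Pow(Add(-4, Mul(8, Pow(-4, Rational(1, 2)), Add(4, -4))), -1)), 2078) = Add(Mul(Rational(3, 2), -4, Pow(Add(-4, Mul(8, Mul(2, I), 0)), -1)), 2078) = Add(Mul(Rational(3, 2), -4, Pow(Add(-4, 0), -1)), 2078) = Add(Mul(Rational(3, 2), -4, Pow(-4, -1)), 2078) = Add(Mul(Rational(3, 2), -4, Rational(-1, 4)), 2078) = Add(Rational(3, 2), 2078) = Rational(4159, 2)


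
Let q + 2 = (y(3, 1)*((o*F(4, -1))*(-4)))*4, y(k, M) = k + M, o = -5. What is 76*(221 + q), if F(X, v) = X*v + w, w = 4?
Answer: 16644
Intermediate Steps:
F(X, v) = 4 + X*v (F(X, v) = X*v + 4 = 4 + X*v)
y(k, M) = M + k
q = -2 (q = -2 + ((1 + 3)*(-5*(4 + 4*(-1))*(-4)))*4 = -2 + (4*(-5*(4 - 4)*(-4)))*4 = -2 + (4*(-5*0*(-4)))*4 = -2 + (4*(0*(-4)))*4 = -2 + (4*0)*4 = -2 + 0*4 = -2 + 0 = -2)
76*(221 + q) = 76*(221 - 2) = 76*219 = 16644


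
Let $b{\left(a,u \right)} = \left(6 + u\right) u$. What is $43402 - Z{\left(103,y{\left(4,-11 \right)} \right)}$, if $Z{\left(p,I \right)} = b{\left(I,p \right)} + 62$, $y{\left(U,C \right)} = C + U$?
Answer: $32113$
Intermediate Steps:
$b{\left(a,u \right)} = u \left(6 + u\right)$
$Z{\left(p,I \right)} = 62 + p \left(6 + p\right)$ ($Z{\left(p,I \right)} = p \left(6 + p\right) + 62 = 62 + p \left(6 + p\right)$)
$43402 - Z{\left(103,y{\left(4,-11 \right)} \right)} = 43402 - \left(62 + 103 \left(6 + 103\right)\right) = 43402 - \left(62 + 103 \cdot 109\right) = 43402 - \left(62 + 11227\right) = 43402 - 11289 = 32113$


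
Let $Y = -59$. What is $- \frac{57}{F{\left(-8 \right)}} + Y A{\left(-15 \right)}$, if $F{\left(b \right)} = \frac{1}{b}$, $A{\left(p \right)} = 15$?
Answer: $-429$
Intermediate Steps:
$- \frac{57}{F{\left(-8 \right)}} + Y A{\left(-15 \right)} = - \frac{57}{\frac{1}{-8}} - 885 = - \frac{57}{- \frac{1}{8}} - 885 = \left(-57\right) \left(-8\right) - 885 = 456 - 885 = -429$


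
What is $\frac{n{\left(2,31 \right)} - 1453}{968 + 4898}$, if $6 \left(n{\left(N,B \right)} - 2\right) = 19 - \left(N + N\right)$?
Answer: $- \frac{2897}{11732} \approx -0.24693$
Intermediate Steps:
$n{\left(N,B \right)} = \frac{31}{6} - \frac{N}{3}$ ($n{\left(N,B \right)} = 2 + \frac{19 - \left(N + N\right)}{6} = 2 + \frac{19 - 2 N}{6} = 2 - \left(- \frac{19}{6} + \frac{N}{3}\right) = \frac{31}{6} - \frac{N}{3}$)
$\frac{n{\left(2,31 \right)} - 1453}{968 + 4898} = \frac{\left(\frac{31}{6} - \frac{2}{3}\right) - 1453}{968 + 4898} = \frac{\left(\frac{31}{6} - \frac{2}{3}\right) - 1453}{5866} = \left(\frac{9}{2} - 1453\right) \frac{1}{5866} = \left(- \frac{2897}{2}\right) \frac{1}{5866} = - \frac{2897}{11732}$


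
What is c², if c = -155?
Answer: 24025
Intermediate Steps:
c² = (-155)² = 24025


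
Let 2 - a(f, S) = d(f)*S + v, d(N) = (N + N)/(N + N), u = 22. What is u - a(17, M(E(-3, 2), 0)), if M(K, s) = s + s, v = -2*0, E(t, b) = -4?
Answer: 20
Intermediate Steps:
v = 0
M(K, s) = 2*s
d(N) = 1 (d(N) = (2*N)/((2*N)) = (2*N)*(1/(2*N)) = 1)
a(f, S) = 2 - S (a(f, S) = 2 - (1*S + 0) = 2 - (S + 0) = 2 - S)
u - a(17, M(E(-3, 2), 0)) = 22 - (2 - 2*0) = 22 - (2 - 1*0) = 22 - (2 + 0) = 22 - 1*2 = 22 - 2 = 20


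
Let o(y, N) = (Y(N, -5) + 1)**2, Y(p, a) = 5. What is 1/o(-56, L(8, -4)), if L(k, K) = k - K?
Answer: 1/36 ≈ 0.027778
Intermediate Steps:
o(y, N) = 36 (o(y, N) = (5 + 1)**2 = 6**2 = 36)
1/o(-56, L(8, -4)) = 1/36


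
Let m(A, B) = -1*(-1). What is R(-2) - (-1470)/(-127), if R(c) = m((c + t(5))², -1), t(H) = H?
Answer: -1343/127 ≈ -10.575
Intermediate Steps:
m(A, B) = 1
R(c) = 1
R(-2) - (-1470)/(-127) = 1 - (-1470)/(-127) = 1 - (-1470)*(-1)/127 = 1 - 147*10/127 = 1 - 1470/127 = -1343/127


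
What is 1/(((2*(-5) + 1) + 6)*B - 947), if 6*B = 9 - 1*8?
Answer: -2/1895 ≈ -0.0010554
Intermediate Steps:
B = 1/6 (B = (9 - 1*8)/6 = (9 - 8)/6 = (1/6)*1 = 1/6 ≈ 0.16667)
1/(((2*(-5) + 1) + 6)*B - 947) = 1/(((2*(-5) + 1) + 6)*(1/6) - 947) = 1/(((-10 + 1) + 6)*(1/6) - 947) = 1/((-9 + 6)*(1/6) - 947) = 1/(-3*1/6 - 947) = 1/(-1/2 - 947) = 1/(-1895/2) = -2/1895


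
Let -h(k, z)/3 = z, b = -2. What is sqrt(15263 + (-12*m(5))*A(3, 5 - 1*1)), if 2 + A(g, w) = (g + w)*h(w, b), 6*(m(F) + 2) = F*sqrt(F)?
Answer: sqrt(16223 - 400*sqrt(5)) ≈ 123.81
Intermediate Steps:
h(k, z) = -3*z
m(F) = -2 + F**(3/2)/6 (m(F) = -2 + (F*sqrt(F))/6 = -2 + F**(3/2)/6)
A(g, w) = -2 + 6*g + 6*w (A(g, w) = -2 + (g + w)*(-3*(-2)) = -2 + (g + w)*6 = -2 + (6*g + 6*w) = -2 + 6*g + 6*w)
sqrt(15263 + (-12*m(5))*A(3, 5 - 1*1)) = sqrt(15263 + (-12*(-2 + 5**(3/2)/6))*(-2 + 6*3 + 6*(5 - 1*1))) = sqrt(15263 + (-12*(-2 + (5*sqrt(5))/6))*(-2 + 18 + 6*(5 - 1))) = sqrt(15263 + (-12*(-2 + 5*sqrt(5)/6))*(-2 + 18 + 6*4)) = sqrt(15263 + (24 - 10*sqrt(5))*(-2 + 18 + 24)) = sqrt(15263 + (24 - 10*sqrt(5))*40) = sqrt(15263 + (960 - 400*sqrt(5))) = sqrt(16223 - 400*sqrt(5))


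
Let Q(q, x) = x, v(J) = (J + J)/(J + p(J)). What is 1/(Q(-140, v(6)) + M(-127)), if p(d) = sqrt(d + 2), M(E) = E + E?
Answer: -220/55313 + 3*sqrt(2)/221252 ≈ -0.0039582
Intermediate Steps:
M(E) = 2*E
p(d) = sqrt(2 + d)
v(J) = 2*J/(J + sqrt(2 + J)) (v(J) = (J + J)/(J + sqrt(2 + J)) = (2*J)/(J + sqrt(2 + J)) = 2*J/(J + sqrt(2 + J)))
1/(Q(-140, v(6)) + M(-127)) = 1/(2*6/(6 + sqrt(2 + 6)) + 2*(-127)) = 1/(2*6/(6 + sqrt(8)) - 254) = 1/(2*6/(6 + 2*sqrt(2)) - 254) = 1/(12/(6 + 2*sqrt(2)) - 254) = 1/(-254 + 12/(6 + 2*sqrt(2)))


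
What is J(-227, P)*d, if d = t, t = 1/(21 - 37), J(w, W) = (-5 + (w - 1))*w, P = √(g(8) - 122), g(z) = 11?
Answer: -52891/16 ≈ -3305.7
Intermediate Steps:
P = I*√111 (P = √(11 - 122) = √(-111) = I*√111 ≈ 10.536*I)
J(w, W) = w*(-6 + w) (J(w, W) = (-5 + (-1 + w))*w = (-6 + w)*w = w*(-6 + w))
t = -1/16 (t = 1/(-16) = -1/16 ≈ -0.062500)
d = -1/16 ≈ -0.062500
J(-227, P)*d = -227*(-6 - 227)*(-1/16) = -227*(-233)*(-1/16) = 52891*(-1/16) = -52891/16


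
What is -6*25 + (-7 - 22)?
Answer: -179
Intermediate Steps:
-6*25 + (-7 - 22) = -150 - 29 = -179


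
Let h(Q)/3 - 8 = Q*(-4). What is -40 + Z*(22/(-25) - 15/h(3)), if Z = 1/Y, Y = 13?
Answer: -51963/1300 ≈ -39.972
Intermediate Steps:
h(Q) = 24 - 12*Q (h(Q) = 24 + 3*(Q*(-4)) = 24 + 3*(-4*Q) = 24 - 12*Q)
Z = 1/13 ≈ 0.076923
-40 + Z*(22/(-25) - 15/h(3)) = -40 + (22/(-25) - 15/(24 - 12*3))/13 = -40 + (22*(-1/25) - 15/(24 - 36))/13 = -40 + (-22/25 - 15/(-12))/13 = -40 + (-22/25 - 15*(-1/12))/13 = -40 + (-22/25 + 5/4)/13 = -40 + (1/13)*(37/100) = -40 + 37/1300 = -51963/1300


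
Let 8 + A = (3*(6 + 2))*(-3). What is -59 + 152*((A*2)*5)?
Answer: -121659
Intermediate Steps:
A = -80 (A = -8 + (3*(6 + 2))*(-3) = -8 + (3*8)*(-3) = -8 + 24*(-3) = -8 - 72 = -80)
-59 + 152*((A*2)*5) = -59 + 152*(-80*2*5) = -59 + 152*(-160*5) = -59 + 152*(-800) = -59 - 121600 = -121659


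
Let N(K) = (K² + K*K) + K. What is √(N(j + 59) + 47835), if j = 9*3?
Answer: 17*√217 ≈ 250.43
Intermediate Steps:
j = 27
N(K) = K + 2*K² (N(K) = (K² + K²) + K = 2*K² + K = K + 2*K²)
√(N(j + 59) + 47835) = √((27 + 59)*(1 + 2*(27 + 59)) + 47835) = √(86*(1 + 2*86) + 47835) = √(86*(1 + 172) + 47835) = √(86*173 + 47835) = √(14878 + 47835) = √62713 = 17*√217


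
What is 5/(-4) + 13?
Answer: 47/4 ≈ 11.750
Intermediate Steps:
5/(-4) + 13 = 5*(-1/4) + 13 = -5/4 + 13 = 47/4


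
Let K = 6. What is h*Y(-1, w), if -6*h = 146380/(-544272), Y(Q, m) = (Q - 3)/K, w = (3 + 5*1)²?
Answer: -36595/1224612 ≈ -0.029883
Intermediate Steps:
w = 64 (w = (3 + 5)² = 8² = 64)
Y(Q, m) = -½ + Q/6 (Y(Q, m) = (Q - 3)/6 = (-3 + Q)*(⅙) = -½ + Q/6)
h = 36595/816408 (h = -73190/(3*(-544272)) = -73190*(-1)/(3*544272) = -⅙*(-36595/136068) = 36595/816408 ≈ 0.044824)
h*Y(-1, w) = 36595*(-½ + (⅙)*(-1))/816408 = 36595*(-½ - ⅙)/816408 = (36595/816408)*(-⅔) = -36595/1224612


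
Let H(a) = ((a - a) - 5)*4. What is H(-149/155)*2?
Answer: -40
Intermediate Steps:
H(a) = -20 (H(a) = (0 - 5)*4 = -5*4 = -20)
H(-149/155)*2 = -20*2 = -40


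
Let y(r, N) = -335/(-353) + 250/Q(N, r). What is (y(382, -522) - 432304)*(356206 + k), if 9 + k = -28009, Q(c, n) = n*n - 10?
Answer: -1217955481344326144/8584607 ≈ -1.4188e+11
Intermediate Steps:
Q(c, n) = -10 + n² (Q(c, n) = n² - 10 = -10 + n²)
y(r, N) = 335/353 + 250/(-10 + r²) (y(r, N) = -335/(-353) + 250/(-10 + r²) = -335*(-1/353) + 250/(-10 + r²) = 335/353 + 250/(-10 + r²))
k = -28018 (k = -9 - 28009 = -28018)
(y(382, -522) - 432304)*(356206 + k) = (5*(16980 + 67*382²)/(353*(-10 + 382²)) - 432304)*(356206 - 28018) = (5*(16980 + 67*145924)/(353*(-10 + 145924)) - 432304)*328188 = ((5/353)*(16980 + 9776908)/145914 - 432304)*328188 = ((5/353)*(1/145914)*9793888 - 432304)*328188 = (24484720/25753821 - 432304)*328188 = -11133455348864/25753821*328188 = -1217955481344326144/8584607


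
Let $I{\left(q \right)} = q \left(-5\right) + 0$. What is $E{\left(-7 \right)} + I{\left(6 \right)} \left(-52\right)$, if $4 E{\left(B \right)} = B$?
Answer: $\frac{6233}{4} \approx 1558.3$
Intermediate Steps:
$E{\left(B \right)} = \frac{B}{4}$
$I{\left(q \right)} = - 5 q$ ($I{\left(q \right)} = - 5 q + 0 = - 5 q$)
$E{\left(-7 \right)} + I{\left(6 \right)} \left(-52\right) = \frac{1}{4} \left(-7\right) + \left(-5\right) 6 \left(-52\right) = - \frac{7}{4} - -1560 = - \frac{7}{4} + 1560 = \frac{6233}{4}$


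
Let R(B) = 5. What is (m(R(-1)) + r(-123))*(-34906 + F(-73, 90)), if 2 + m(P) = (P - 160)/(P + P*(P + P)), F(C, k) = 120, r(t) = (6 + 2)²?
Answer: -22645686/11 ≈ -2.0587e+6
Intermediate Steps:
r(t) = 64 (r(t) = 8² = 64)
m(P) = -2 + (-160 + P)/(P + 2*P²) (m(P) = -2 + (P - 160)/(P + P*(P + P)) = -2 + (-160 + P)/(P + P*(2*P)) = -2 + (-160 + P)/(P + 2*P²))
(m(R(-1)) + r(-123))*(-34906 + F(-73, 90)) = ((-160 - 1*5 - 4*5²)/(5*(1 + 2*5)) + 64)*(-34906 + 120) = ((-160 - 5 - 4*25)/(5*(1 + 10)) + 64)*(-34786) = ((⅕)*(-160 - 5 - 100)/11 + 64)*(-34786) = ((⅕)*(1/11)*(-265) + 64)*(-34786) = (-53/11 + 64)*(-34786) = (651/11)*(-34786) = -22645686/11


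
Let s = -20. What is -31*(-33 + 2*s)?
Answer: 2263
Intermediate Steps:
-31*(-33 + 2*s) = -31*(-33 + 2*(-20)) = -31*(-33 - 40) = -31*(-73) = 2263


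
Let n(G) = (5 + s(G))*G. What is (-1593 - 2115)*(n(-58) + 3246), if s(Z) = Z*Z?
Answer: 712514448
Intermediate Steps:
s(Z) = Z²
n(G) = G*(5 + G²) (n(G) = (5 + G²)*G = G*(5 + G²))
(-1593 - 2115)*(n(-58) + 3246) = (-1593 - 2115)*(-58*(5 + (-58)²) + 3246) = -3708*(-58*(5 + 3364) + 3246) = -3708*(-58*3369 + 3246) = -3708*(-195402 + 3246) = -3708*(-192156) = 712514448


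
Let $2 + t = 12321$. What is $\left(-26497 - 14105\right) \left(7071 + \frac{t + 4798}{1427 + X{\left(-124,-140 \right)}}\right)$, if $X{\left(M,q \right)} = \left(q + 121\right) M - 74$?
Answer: $- \frac{1065536800512}{3709} \approx -2.8728 \cdot 10^{8}$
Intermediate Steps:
$X{\left(M,q \right)} = -74 + M \left(121 + q\right)$ ($X{\left(M,q \right)} = \left(121 + q\right) M - 74 = M \left(121 + q\right) - 74 = -74 + M \left(121 + q\right)$)
$t = 12319$ ($t = -2 + 12321 = 12319$)
$\left(-26497 - 14105\right) \left(7071 + \frac{t + 4798}{1427 + X{\left(-124,-140 \right)}}\right) = \left(-26497 - 14105\right) \left(7071 + \frac{12319 + 4798}{1427 - -2282}\right) = - 40602 \left(7071 + \frac{17117}{1427 - -2282}\right) = - 40602 \left(7071 + \frac{17117}{1427 + 2282}\right) = - 40602 \left(7071 + \frac{17117}{3709}\right) = \left(-40602\right) \frac{26243456}{3709} = - \frac{1065536800512}{3709}$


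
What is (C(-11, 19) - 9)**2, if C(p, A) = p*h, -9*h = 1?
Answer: 4900/81 ≈ 60.494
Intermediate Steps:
h = -1/9 (h = -1/9*1 = -1/9 ≈ -0.11111)
C(p, A) = -p/9 (C(p, A) = p*(-1/9) = -p/9)
(C(-11, 19) - 9)**2 = (-1/9*(-11) - 9)**2 = (11/9 - 9)**2 = (-70/9)**2 = 4900/81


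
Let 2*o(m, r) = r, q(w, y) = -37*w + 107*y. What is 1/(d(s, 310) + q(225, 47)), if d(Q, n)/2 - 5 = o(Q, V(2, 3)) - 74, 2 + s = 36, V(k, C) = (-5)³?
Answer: -1/3559 ≈ -0.00028098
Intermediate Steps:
V(k, C) = -125
o(m, r) = r/2
s = 34 (s = -2 + 36 = 34)
d(Q, n) = -263 (d(Q, n) = 10 + 2*((½)*(-125) - 74) = 10 + 2*(-125/2 - 74) = 10 + 2*(-273/2) = 10 - 273 = -263)
1/(d(s, 310) + q(225, 47)) = 1/(-263 + (-37*225 + 107*47)) = 1/(-263 + (-8325 + 5029)) = 1/(-263 - 3296) = 1/(-3559) = -1/3559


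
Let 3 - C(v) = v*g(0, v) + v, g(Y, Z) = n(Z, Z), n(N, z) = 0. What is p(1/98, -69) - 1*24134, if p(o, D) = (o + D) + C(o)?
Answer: -24200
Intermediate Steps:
g(Y, Z) = 0
C(v) = 3 - v (C(v) = 3 - (v*0 + v) = 3 - (0 + v) = 3 - v)
p(o, D) = 3 + D (p(o, D) = (o + D) + (3 - o) = (D + o) + (3 - o) = 3 + D)
p(1/98, -69) - 1*24134 = (3 - 69) - 1*24134 = -66 - 24134 = -24200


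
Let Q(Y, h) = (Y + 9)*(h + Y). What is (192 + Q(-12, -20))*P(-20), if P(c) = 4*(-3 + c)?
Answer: -26496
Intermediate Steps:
P(c) = -12 + 4*c
Q(Y, h) = (9 + Y)*(Y + h)
(192 + Q(-12, -20))*P(-20) = (192 + ((-12)² + 9*(-12) + 9*(-20) - 12*(-20)))*(-12 + 4*(-20)) = (192 + (144 - 108 - 180 + 240))*(-12 - 80) = (192 + 96)*(-92) = 288*(-92) = -26496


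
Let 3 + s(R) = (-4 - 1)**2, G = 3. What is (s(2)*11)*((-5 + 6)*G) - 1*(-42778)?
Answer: 43504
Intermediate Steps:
s(R) = 22 (s(R) = -3 + (-4 - 1)**2 = -3 + (-5)**2 = -3 + 25 = 22)
(s(2)*11)*((-5 + 6)*G) - 1*(-42778) = (22*11)*((-5 + 6)*3) - 1*(-42778) = 242*(1*3) + 42778 = 242*3 + 42778 = 726 + 42778 = 43504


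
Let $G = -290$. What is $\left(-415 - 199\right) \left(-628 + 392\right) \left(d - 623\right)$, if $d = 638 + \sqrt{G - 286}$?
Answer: $2173560 + 3477696 i \approx 2.1736 \cdot 10^{6} + 3.4777 \cdot 10^{6} i$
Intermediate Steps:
$d = 638 + 24 i$ ($d = 638 + \sqrt{-290 - 286} = 638 + \sqrt{-576} = 638 + 24 i \approx 638.0 + 24.0 i$)
$\left(-415 - 199\right) \left(-628 + 392\right) \left(d - 623\right) = \left(-415 - 199\right) \left(-628 + 392\right) \left(\left(638 + 24 i\right) - 623\right) = \left(-614\right) \left(-236\right) \left(15 + 24 i\right) = 144904 \left(15 + 24 i\right) = 2173560 + 3477696 i$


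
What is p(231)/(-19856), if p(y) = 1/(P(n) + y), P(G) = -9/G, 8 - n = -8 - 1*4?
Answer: -5/22889004 ≈ -2.1845e-7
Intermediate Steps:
n = 20 (n = 8 - (-8 - 1*4) = 8 - (-8 - 4) = 8 - 1*(-12) = 8 + 12 = 20)
p(y) = 1/(-9/20 + y)
p(231)/(-19856) = (20/(-9 + 20*231))/(-19856) = (20/(-9 + 4620))*(-1/19856) = (20/4611)*(-1/19856) = -5/22889004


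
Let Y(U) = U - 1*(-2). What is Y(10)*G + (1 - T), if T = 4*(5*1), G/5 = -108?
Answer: -6499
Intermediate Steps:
G = -540 (G = 5*(-108) = -540)
Y(U) = 2 + U (Y(U) = U + 2 = 2 + U)
T = 20 (T = 4*5 = 20)
Y(10)*G + (1 - T) = (2 + 10)*(-540) + (1 - 1*20) = 12*(-540) + (1 - 20) = -6480 - 19 = -6499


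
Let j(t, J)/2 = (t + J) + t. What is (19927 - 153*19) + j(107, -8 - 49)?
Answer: 17334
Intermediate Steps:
j(t, J) = 2*J + 4*t (j(t, J) = 2*((t + J) + t) = 2*((J + t) + t) = 2*(J + 2*t) = 2*J + 4*t)
(19927 - 153*19) + j(107, -8 - 49) = (19927 - 153*19) + (2*(-8 - 49) + 4*107) = (19927 - 2907) + (2*(-57) + 428) = 17020 + (-114 + 428) = 17020 + 314 = 17334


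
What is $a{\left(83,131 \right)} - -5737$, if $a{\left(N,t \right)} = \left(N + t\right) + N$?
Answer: $6034$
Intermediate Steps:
$a{\left(N,t \right)} = t + 2 N$
$a{\left(83,131 \right)} - -5737 = \left(131 + 2 \cdot 83\right) - -5737 = \left(131 + 166\right) + 5737 = 297 + 5737 = 6034$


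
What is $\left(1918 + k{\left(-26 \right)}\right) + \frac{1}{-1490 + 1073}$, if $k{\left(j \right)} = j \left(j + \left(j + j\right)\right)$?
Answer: $\frac{1645481}{417} \approx 3946.0$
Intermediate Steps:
$k{\left(j \right)} = 3 j^{2}$ ($k{\left(j \right)} = j \left(j + 2 j\right) = j 3 j = 3 j^{2}$)
$\left(1918 + k{\left(-26 \right)}\right) + \frac{1}{-1490 + 1073} = \left(1918 + 3 \left(-26\right)^{2}\right) + \frac{1}{-1490 + 1073} = \left(1918 + 3 \cdot 676\right) + \frac{1}{-417} = \left(1918 + 2028\right) - \frac{1}{417} = 3946 - \frac{1}{417} = \frac{1645481}{417}$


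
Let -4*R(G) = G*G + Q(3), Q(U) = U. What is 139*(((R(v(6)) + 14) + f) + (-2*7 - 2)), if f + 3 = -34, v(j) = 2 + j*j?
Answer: -222817/4 ≈ -55704.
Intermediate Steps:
v(j) = 2 + j²
f = -37 (f = -3 - 34 = -37)
R(G) = -¾ - G²/4 (R(G) = -(G*G + 3)/4 = -(G² + 3)/4 = -(3 + G²)/4 = -¾ - G²/4)
139*(((R(v(6)) + 14) + f) + (-2*7 - 2)) = 139*((((-¾ - (2 + 6²)²/4) + 14) - 37) + (-2*7 - 2)) = 139*((((-¾ - (2 + 36)²/4) + 14) - 37) + (-14 - 2)) = 139*((((-¾ - ¼*38²) + 14) - 37) - 16) = 139*((((-¾ - ¼*1444) + 14) - 37) - 16) = 139*((((-¾ - 361) + 14) - 37) - 16) = 139*(((-1447/4 + 14) - 37) - 16) = 139*((-1391/4 - 37) - 16) = 139*(-1539/4 - 16) = 139*(-1603/4) = -222817/4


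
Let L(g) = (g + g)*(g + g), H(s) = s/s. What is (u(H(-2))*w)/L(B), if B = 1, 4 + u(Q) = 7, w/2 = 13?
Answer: 39/2 ≈ 19.500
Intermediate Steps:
w = 26 (w = 2*13 = 26)
H(s) = 1
u(Q) = 3 (u(Q) = -4 + 7 = 3)
L(g) = 4*g² (L(g) = (2*g)*(2*g) = 4*g²)
(u(H(-2))*w)/L(B) = (3*26)/((4*1²)) = 78/((4*1)) = 78/4 = 78*(¼) = 39/2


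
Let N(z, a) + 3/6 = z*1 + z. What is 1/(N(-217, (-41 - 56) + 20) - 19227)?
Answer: -2/39323 ≈ -5.0861e-5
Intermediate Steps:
N(z, a) = -1/2 + 2*z (N(z, a) = -1/2 + (z*1 + z) = -1/2 + (z + z) = -1/2 + 2*z)
1/(N(-217, (-41 - 56) + 20) - 19227) = 1/((-1/2 + 2*(-217)) - 19227) = 1/((-1/2 - 434) - 19227) = 1/(-869/2 - 19227) = 1/(-39323/2) = -2/39323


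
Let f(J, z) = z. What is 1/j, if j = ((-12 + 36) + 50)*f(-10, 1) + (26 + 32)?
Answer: 1/132 ≈ 0.0075758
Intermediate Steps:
j = 132 (j = ((-12 + 36) + 50)*1 + (26 + 32) = (24 + 50)*1 + 58 = 74*1 + 58 = 74 + 58 = 132)
1/j = 1/132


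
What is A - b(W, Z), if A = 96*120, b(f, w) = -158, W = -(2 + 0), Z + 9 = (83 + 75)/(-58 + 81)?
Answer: 11678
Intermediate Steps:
Z = -49/23 (Z = -9 + (83 + 75)/(-58 + 81) = -9 + 158/23 = -49/23 ≈ -2.1304)
W = -2 (W = -1*2 = -2)
A = 11520
A - b(W, Z) = 11520 - 1*(-158) = 11520 + 158 = 11678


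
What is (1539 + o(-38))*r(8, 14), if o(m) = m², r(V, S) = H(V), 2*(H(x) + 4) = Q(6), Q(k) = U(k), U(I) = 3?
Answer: -14915/2 ≈ -7457.5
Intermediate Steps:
Q(k) = 3
H(x) = -5/2 (H(x) = -4 + (½)*3 = -4 + 3/2 = -5/2)
r(V, S) = -5/2
(1539 + o(-38))*r(8, 14) = (1539 + (-38)²)*(-5/2) = (1539 + 1444)*(-5/2) = 2983*(-5/2) = -14915/2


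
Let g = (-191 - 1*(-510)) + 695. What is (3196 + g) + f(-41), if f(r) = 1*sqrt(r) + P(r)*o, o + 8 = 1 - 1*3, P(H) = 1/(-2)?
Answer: 4215 + I*sqrt(41) ≈ 4215.0 + 6.4031*I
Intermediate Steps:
P(H) = -1/2
o = -10 (o = -8 + (1 - 1*3) = -8 + (1 - 3) = -8 - 2 = -10)
f(r) = 5 + sqrt(r) (f(r) = 1*sqrt(r) - 1/2*(-10) = sqrt(r) + 5 = 5 + sqrt(r))
g = 1014 (g = (-191 + 510) + 695 = 319 + 695 = 1014)
(3196 + g) + f(-41) = (3196 + 1014) + (5 + sqrt(-41)) = 4210 + (5 + I*sqrt(41)) = 4215 + I*sqrt(41)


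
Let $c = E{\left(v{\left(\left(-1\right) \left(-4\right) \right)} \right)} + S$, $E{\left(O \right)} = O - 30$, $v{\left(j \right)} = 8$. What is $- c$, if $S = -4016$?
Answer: $4038$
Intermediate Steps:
$E{\left(O \right)} = -30 + O$ ($E{\left(O \right)} = O - 30 = -30 + O$)
$c = -4038$ ($c = \left(-30 + 8\right) - 4016 = -22 - 4016 = -4038$)
$- c = \left(-1\right) \left(-4038\right) = 4038$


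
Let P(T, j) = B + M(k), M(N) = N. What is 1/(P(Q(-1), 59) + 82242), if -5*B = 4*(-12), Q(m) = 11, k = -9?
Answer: 5/411213 ≈ 1.2159e-5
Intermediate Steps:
B = 48/5 (B = -4*(-12)/5 = -⅕*(-48) = 48/5 ≈ 9.6000)
P(T, j) = ⅗ (P(T, j) = 48/5 - 9 = ⅗)
1/(P(Q(-1), 59) + 82242) = 1/(⅗ + 82242) = 1/(411213/5) = 5/411213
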